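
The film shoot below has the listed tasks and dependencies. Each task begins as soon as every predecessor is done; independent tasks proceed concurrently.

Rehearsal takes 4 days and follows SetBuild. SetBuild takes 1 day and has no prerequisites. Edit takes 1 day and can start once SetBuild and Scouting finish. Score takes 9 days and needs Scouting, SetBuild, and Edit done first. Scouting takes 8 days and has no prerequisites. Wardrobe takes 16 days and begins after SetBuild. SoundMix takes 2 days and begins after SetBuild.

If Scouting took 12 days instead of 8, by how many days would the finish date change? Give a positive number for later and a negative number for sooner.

The binding path is Scouting→Edit→Score = 8+1+9 = 18; finish at 18 days.
Scouting is on the critical path; changing it to 12 makes that path 22 days.
No other chain overtakes it, so the finish is 22 days.
Change in finish: 22 − 18 = +4 days.

4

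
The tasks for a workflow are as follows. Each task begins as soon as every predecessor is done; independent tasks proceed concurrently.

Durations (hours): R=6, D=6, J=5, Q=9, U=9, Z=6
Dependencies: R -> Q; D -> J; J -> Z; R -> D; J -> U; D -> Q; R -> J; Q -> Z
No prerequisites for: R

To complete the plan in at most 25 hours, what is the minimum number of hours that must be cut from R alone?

2

Current finish: 27 hours; target: 25.
R is on every critical path, so each hour cut from R cuts the finish by one (this holds down to a finish of 22).
Need 27 − 25 = 2 hours off R → R becomes 4 hours, finish becomes 25.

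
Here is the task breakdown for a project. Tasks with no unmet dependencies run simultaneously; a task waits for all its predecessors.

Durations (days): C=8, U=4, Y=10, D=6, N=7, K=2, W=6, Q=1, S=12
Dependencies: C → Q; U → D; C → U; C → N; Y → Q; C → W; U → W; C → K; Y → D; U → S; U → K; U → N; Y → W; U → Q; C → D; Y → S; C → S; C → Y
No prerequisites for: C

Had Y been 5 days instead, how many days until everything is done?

Critical path before the change: C→Y→S = 8+10+12 = 30 giving 30 days.
Y lies on that path, so at 5 days the path becomes 25 days.
No other chain overtakes it, so the finish is 25 days.

25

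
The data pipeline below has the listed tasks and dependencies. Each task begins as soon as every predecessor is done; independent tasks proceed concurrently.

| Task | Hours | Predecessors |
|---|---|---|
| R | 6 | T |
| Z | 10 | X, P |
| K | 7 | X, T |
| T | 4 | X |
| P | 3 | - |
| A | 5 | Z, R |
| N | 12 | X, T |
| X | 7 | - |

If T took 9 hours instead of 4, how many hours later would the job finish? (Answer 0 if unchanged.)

5

As given, the longest chain is X→T→N = 7+4+12 = 23, so the finish is 23 hours.
T lies on that path, so at 9 hours the path becomes 28 hours.
That remains the longest chain; total 28 hours.
Change in finish: 28 − 23 = +5 hours.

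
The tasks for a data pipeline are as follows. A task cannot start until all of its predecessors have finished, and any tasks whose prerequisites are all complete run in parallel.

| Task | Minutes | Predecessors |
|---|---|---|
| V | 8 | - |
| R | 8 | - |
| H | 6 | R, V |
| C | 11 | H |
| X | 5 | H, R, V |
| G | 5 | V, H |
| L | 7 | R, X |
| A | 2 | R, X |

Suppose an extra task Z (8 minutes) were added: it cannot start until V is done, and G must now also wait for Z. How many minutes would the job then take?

Originally the job takes 26 minutes.
With Z inserted, G now waits for max(V, H, Z).
New critical path: V→H→X→L = 8+6+5+7 = 26 ⇒ 26 minutes.

26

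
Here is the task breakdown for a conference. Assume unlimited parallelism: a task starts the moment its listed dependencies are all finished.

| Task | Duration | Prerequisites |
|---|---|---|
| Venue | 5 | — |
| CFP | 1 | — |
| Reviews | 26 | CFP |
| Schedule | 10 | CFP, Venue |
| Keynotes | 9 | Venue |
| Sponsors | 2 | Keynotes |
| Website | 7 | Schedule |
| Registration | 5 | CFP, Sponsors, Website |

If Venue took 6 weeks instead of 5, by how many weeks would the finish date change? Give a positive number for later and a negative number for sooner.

Critical path before the change: Venue→Schedule→Website→Registration = 5+10+7+5 = 27 giving 27 weeks.
Venue lies on that path, so at 6 weeks the path becomes 28 weeks.
No other chain overtakes it, so the finish is 28 weeks.
Change in finish: 28 − 27 = +1 weeks.

1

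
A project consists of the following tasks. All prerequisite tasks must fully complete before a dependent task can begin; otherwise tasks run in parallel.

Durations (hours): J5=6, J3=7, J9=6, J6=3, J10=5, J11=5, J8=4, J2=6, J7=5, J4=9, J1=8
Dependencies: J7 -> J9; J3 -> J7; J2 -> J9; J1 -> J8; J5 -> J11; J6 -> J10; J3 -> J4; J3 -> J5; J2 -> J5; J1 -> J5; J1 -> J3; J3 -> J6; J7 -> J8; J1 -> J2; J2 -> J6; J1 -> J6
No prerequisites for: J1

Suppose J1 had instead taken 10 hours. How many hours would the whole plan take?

28

Actual critical path: J1→J3→J5→J11 = 8+7+6+5 = 26 ⇒ 26 hours.
J1 lies on that path, so at 10 hours the path becomes 28 hours.
That remains the longest chain; total 28 hours.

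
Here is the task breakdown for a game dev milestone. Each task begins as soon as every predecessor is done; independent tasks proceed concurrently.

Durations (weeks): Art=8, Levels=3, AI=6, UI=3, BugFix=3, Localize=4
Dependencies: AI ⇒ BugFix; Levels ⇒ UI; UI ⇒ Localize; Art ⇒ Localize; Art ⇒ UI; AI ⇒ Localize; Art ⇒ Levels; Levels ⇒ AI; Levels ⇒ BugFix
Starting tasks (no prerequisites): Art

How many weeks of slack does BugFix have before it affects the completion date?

1

The longest chain is Art→Levels→AI→Localize = 8+3+6+4 = 21; overall finish 21 weeks.
The longest chain containing BugFix totals 20 weeks.
So BugFix can slip 21 − 20 = 1 week.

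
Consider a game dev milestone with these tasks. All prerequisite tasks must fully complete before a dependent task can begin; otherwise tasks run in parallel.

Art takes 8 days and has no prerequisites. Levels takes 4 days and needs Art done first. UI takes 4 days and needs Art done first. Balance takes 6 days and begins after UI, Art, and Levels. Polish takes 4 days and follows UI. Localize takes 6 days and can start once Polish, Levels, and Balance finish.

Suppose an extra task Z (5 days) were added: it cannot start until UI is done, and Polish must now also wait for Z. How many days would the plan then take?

27

Originally the plan takes 24 days.
With Z inserted, Polish now waits for max(UI, Z).
New critical path: Art→UI→Z→Polish→Localize = 8+4+5+4+6 = 27 ⇒ 27 days.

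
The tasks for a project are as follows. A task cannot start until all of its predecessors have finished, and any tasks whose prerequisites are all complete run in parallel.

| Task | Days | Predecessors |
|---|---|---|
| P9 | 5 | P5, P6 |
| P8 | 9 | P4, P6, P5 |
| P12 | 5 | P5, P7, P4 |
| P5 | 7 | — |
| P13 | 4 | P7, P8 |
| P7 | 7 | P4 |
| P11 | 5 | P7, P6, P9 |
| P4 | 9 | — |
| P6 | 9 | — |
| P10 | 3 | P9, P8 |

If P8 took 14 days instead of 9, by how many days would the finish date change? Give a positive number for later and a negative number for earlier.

5

Actual critical path: P4→P8→P13 = 9+9+4 = 22 ⇒ 22 days.
Since P8 is critical, the +5 change carries straight to that chain (now 27 days).
No other chain overtakes it, so the finish is 27 days.
Change in finish: 27 − 22 = +5 days.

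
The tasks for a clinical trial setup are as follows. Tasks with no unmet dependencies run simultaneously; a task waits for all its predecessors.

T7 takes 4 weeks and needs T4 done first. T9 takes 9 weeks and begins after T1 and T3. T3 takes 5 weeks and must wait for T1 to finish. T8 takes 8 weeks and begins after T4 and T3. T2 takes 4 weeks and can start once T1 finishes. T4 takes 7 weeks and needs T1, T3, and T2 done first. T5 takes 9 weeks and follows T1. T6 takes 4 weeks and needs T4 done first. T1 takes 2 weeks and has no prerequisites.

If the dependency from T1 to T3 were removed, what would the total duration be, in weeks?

21

Before: longest chain T1→T3→T4→T8 = 2+5+7+8 = 22, finish 22.
Without T1→T3, T3's earliest start moves from 2 to 0.
The longest chain is now T1→T2→T4→T8 = 2+4+7+8 = 21, so the plan takes 21 weeks.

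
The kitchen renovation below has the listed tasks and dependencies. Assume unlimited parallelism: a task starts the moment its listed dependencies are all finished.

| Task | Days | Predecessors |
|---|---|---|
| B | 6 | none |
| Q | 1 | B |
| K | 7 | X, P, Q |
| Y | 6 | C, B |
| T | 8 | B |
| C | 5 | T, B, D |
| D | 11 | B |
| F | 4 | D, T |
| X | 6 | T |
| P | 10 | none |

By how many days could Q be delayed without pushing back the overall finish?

14

B→D→C→Y = 6+11+5+6 = 28 sets the makespan at 28 days.
Q finishes as early as 7 and must finish by 21.
Slack of Q = 20 − 6 = 14 days.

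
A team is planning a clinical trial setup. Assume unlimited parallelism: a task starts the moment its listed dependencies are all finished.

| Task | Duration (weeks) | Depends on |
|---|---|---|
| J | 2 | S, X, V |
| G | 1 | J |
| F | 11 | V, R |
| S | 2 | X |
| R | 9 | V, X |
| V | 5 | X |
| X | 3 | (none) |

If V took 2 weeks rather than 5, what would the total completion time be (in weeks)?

25

Actual critical path: X→V→R→F = 3+5+9+11 = 28 ⇒ 28 weeks.
Since V is critical, the -3 change carries straight to that chain (now 25 weeks).
The critical path is still X→V→R→F; finish is now 25 weeks.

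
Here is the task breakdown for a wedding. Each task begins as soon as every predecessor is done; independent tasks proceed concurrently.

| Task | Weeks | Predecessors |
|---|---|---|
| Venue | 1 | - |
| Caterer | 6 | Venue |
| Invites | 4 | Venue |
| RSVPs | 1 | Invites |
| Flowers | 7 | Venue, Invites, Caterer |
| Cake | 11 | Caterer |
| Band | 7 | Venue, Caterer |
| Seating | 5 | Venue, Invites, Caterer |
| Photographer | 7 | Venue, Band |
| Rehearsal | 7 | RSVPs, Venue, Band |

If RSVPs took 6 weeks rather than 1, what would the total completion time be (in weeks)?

Baseline: Venue→Caterer→Band→Photographer = 1+6+7+7 = 21 → 21 weeks.
RSVPs has 8 weeks of float (longest path through it is 13).
The critical path is still Venue→Caterer→Band→Photographer; finish is now 21 weeks.

21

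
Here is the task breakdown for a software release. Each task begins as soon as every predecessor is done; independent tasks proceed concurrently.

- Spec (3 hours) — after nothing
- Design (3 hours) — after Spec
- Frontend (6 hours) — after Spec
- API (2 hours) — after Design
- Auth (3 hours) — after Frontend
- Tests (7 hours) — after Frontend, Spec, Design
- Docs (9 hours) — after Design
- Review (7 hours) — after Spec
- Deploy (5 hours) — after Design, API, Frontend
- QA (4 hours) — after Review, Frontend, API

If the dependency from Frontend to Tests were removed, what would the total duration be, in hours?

15

With the dependency in place, Spec→Frontend→Tests = 3+6+7 = 16 sets the finish at 16 hours.
Without Frontend→Tests, Tests's earliest start moves from 9 to 6.
The longest chain is now Spec→Design→Docs = 3+3+9 = 15, so the schedule takes 15 hours.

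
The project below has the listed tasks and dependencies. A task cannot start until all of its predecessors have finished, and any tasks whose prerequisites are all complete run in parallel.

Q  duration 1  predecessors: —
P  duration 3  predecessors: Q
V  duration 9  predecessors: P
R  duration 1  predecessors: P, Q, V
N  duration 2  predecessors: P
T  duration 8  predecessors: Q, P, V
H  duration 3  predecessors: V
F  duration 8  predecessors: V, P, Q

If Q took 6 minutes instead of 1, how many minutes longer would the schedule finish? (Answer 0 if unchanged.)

5

The binding path is Q→P→V→T = 1+3+9+8 = 21; finish at 21 minutes.
Q is on the critical path; changing it to 6 makes that path 26 minutes.
That remains the longest chain; total 26 minutes.
Change in finish: 26 − 21 = +5 minutes.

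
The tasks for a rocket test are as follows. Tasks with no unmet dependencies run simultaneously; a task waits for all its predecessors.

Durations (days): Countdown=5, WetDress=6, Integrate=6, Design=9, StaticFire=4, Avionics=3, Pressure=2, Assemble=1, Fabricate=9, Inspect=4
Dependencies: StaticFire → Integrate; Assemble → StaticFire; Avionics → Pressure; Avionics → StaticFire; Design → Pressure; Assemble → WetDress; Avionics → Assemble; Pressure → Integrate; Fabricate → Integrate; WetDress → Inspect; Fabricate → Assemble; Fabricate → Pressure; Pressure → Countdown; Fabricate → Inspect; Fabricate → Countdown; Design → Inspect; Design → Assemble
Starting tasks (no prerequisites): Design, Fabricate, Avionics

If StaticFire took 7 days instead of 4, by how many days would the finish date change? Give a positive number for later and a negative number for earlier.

3

As given, the longest chain is Design→Assemble→StaticFire→Integrate = 9+1+4+6 = 20, so the finish is 20 days.
StaticFire is on the critical path; changing it to 7 makes that path 23 days.
That remains the longest chain; total 23 days.
Change in finish: 23 − 20 = +3 days.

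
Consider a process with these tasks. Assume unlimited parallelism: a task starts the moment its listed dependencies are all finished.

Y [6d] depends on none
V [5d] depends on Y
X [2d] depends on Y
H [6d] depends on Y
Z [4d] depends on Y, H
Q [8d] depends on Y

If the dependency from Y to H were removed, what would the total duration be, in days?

14

Before: longest chain Y→H→Z = 6+6+4 = 16, finish 16.
Without Y→H, H's earliest start moves from 6 to 0.
The longest chain is now Y→Q = 6+8 = 14, so the process takes 14 days.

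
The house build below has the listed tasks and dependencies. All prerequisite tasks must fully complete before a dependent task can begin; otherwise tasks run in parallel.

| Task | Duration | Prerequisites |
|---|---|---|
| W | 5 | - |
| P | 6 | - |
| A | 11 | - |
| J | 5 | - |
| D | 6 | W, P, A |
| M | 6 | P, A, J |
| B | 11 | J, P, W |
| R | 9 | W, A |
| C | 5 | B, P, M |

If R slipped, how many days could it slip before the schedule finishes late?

Critical path: P→B→C = 6+11+5 = 22, so the finish is 22 days.
Longest path through R: 20 days (earliest finish 20, latest finish 22).
So R can slip 22 − 20 = 2 days.

2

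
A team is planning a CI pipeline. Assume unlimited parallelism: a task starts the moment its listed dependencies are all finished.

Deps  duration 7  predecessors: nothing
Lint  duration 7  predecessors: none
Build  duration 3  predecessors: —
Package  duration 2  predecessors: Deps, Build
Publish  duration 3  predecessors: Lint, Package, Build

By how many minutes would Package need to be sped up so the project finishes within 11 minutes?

Current finish: 12 minutes; target: 11.
Package is on every critical path, so each minute cut from Package cuts the finish by one (this holds down to a finish of 11).
Need 12 − 11 = 1 minute off Package → Package becomes 1 minute, finish becomes 11.

1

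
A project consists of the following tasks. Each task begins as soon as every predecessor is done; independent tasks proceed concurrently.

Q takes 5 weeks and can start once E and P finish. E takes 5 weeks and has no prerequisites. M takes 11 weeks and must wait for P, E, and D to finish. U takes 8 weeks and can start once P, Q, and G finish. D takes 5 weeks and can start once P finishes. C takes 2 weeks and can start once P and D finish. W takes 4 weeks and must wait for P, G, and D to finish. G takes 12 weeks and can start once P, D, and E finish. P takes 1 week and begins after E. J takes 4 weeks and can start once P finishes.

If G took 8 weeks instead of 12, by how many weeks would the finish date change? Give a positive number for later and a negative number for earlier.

-4

Baseline: E→P→D→G→U = 5+1+5+12+8 = 31 → 31 weeks.
G lies on that path, so at 8 weeks the path becomes 27 weeks.
The critical path is still E→P→D→G→U; finish is now 27 weeks.
Change in finish: 27 − 31 = -4 weeks.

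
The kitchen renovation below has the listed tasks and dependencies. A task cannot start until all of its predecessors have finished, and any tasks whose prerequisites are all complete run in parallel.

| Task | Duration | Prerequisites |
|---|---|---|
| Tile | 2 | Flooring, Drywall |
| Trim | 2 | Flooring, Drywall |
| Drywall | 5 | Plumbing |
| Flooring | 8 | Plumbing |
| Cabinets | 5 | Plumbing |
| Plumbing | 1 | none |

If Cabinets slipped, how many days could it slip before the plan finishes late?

Critical path: Plumbing→Flooring→Tile = 1+8+2 = 11, so the finish is 11 days.
Longest path through Cabinets: 6 days (earliest finish 6, latest finish 11).
Slack of Cabinets = 6 − 1 = 5 days.

5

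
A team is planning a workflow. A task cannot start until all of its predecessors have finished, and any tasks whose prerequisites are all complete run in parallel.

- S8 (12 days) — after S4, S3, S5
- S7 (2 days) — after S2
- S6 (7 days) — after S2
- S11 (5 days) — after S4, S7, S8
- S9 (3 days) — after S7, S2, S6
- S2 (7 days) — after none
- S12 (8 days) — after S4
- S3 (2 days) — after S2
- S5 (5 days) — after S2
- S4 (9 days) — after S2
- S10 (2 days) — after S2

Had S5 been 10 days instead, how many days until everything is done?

34

Critical path before the change: S2→S4→S8→S11 = 7+9+12+5 = 33 giving 33 days.
S5 has 4 days of float (longest path through it is 29).
New critical path: S2→S5→S8→S11 = 7+10+12+5 = 34 ⇒ 34 days.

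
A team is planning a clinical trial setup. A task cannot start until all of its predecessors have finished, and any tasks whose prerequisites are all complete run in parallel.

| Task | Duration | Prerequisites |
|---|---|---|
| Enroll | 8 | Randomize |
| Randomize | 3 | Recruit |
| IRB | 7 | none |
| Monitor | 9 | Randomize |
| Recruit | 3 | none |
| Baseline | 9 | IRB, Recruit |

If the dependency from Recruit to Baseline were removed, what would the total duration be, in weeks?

16

With the dependency in place, IRB→Baseline = 7+9 = 16 sets the finish at 16 weeks.
Dropping Recruit→Baseline doesn't change Baseline's earliest start (7); another predecessor still binds.
The longest chain is now IRB→Baseline = 7+9 = 16, so the plan takes 16 weeks.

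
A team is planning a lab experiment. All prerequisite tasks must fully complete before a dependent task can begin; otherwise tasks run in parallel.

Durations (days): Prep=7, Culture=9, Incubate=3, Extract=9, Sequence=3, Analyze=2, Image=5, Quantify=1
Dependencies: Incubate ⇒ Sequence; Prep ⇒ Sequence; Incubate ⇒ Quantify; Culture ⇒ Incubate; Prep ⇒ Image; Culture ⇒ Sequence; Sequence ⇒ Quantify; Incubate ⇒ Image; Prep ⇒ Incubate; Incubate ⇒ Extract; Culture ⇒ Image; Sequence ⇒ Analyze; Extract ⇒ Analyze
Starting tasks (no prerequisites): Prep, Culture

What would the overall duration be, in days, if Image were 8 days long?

23

Critical path before the change: Culture→Incubate→Extract→Analyze = 9+3+9+2 = 23 giving 23 days.
The longest path through Image is only 17 days, so Image has float 6.
The critical path is still Culture→Incubate→Extract→Analyze; finish is now 23 days.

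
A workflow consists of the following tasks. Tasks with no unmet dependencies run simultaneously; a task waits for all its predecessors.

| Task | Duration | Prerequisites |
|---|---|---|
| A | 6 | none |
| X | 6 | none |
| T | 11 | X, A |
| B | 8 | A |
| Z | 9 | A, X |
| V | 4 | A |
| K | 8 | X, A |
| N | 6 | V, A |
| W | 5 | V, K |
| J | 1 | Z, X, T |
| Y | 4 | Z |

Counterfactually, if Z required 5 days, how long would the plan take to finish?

The binding path is A→Z→Y = 6+9+4 = 19; finish at 19 days.
Z is on the critical path; changing it to 5 makes that path 15 days.
Now A→K→W = 6+8+5 = 19 is longest, so the finish becomes 19 days.

19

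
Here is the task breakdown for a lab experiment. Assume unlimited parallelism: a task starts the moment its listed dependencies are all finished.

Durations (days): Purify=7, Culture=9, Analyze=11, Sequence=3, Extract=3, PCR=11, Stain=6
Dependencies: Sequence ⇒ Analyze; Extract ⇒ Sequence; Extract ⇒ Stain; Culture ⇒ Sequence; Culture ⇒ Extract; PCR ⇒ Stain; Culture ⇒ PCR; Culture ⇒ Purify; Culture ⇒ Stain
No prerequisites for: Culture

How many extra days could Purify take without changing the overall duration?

10

Critical path: Culture→Extract→Sequence→Analyze = 9+3+3+11 = 26, so the finish is 26 days.
The longest chain containing Purify totals 16 days.
Slack of Purify = 19 − 9 = 10 days.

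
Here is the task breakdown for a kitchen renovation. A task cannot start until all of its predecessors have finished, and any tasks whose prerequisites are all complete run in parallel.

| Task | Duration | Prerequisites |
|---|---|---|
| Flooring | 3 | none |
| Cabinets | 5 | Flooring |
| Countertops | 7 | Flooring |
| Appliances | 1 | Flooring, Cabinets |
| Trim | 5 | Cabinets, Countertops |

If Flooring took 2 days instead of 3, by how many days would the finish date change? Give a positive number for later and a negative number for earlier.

-1

Baseline: Flooring→Countertops→Trim = 3+7+5 = 15 → 15 days.
Since Flooring is critical, the -1 change carries straight to that chain (now 14 days).
No other chain overtakes it, so the finish is 14 days.
Change in finish: 14 − 15 = -1 days.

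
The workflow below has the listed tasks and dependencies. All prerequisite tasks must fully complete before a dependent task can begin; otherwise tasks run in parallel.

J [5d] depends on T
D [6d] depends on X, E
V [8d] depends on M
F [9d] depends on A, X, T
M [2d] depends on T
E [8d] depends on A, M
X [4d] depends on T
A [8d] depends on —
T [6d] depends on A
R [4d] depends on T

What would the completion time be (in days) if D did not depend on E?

Original critical path: A→T→M→E→D = 8+6+2+8+6 = 30 ⇒ 30 days.
Without E→D, D's earliest start moves from 24 to 18.
After: A→T→X→F = 8+6+4+9 = 27 → 27 days.

27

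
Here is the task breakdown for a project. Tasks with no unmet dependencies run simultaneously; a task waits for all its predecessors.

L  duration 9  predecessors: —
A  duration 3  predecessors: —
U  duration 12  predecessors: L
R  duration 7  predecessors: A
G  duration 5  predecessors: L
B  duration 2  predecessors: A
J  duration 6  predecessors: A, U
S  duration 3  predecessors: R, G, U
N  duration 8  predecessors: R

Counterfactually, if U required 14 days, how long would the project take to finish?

Actual critical path: L→U→J = 9+12+6 = 27 ⇒ 27 days.
U lies on that path, so at 14 days the path becomes 29 days.
No other chain overtakes it, so the finish is 29 days.

29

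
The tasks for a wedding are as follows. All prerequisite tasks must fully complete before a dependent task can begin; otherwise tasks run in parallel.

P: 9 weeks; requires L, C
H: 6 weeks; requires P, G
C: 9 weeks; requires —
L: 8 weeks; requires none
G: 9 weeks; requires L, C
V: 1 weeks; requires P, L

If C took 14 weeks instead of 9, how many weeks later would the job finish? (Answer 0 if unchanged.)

5

As given, the longest chain is C→P→H = 9+9+6 = 24, so the finish is 24 weeks.
C is on the critical path; changing it to 14 makes that path 29 weeks.
No other chain overtakes it, so the finish is 29 weeks.
Change in finish: 29 − 24 = +5 weeks.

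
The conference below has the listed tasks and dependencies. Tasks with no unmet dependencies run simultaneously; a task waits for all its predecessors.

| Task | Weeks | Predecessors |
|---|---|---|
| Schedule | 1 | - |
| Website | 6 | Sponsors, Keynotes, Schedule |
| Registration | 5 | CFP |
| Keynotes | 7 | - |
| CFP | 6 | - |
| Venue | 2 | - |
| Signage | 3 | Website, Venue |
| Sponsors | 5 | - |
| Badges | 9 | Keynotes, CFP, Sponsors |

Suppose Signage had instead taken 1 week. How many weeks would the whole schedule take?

16

Actual critical path: Keynotes→Website→Signage = 7+6+3 = 16 ⇒ 16 weeks.
Signage lies on that path, so at 1 week the path becomes 14 weeks.
New critical path: Keynotes→Badges = 7+9 = 16 ⇒ 16 weeks.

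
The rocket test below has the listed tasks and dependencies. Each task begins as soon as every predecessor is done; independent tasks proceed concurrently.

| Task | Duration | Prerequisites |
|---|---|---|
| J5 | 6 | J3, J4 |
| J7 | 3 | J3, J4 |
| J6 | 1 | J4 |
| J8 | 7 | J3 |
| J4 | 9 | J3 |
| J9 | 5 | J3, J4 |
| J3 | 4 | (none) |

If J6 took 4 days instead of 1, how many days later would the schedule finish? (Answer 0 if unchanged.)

0

As given, the longest chain is J3→J4→J5 = 4+9+6 = 19, so the finish is 19 days.
J6 is off the critical path — its longest chain is 14 days, giving 5 of slack.
That remains the longest chain; total 19 days.
Change in finish: 19 − 19 = +0 days.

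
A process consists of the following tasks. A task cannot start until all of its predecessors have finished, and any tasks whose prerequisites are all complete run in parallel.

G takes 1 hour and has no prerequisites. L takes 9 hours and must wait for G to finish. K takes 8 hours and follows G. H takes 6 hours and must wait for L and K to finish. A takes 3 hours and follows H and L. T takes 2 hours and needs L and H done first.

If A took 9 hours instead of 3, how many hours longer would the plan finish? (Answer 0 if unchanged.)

6

Actual critical path: G→L→H→A = 1+9+6+3 = 19 ⇒ 19 hours.
Since A is critical, the +6 change carries straight to that chain (now 25 hours).
The critical path is still G→L→H→A; finish is now 25 hours.
Change in finish: 25 − 19 = +6 hours.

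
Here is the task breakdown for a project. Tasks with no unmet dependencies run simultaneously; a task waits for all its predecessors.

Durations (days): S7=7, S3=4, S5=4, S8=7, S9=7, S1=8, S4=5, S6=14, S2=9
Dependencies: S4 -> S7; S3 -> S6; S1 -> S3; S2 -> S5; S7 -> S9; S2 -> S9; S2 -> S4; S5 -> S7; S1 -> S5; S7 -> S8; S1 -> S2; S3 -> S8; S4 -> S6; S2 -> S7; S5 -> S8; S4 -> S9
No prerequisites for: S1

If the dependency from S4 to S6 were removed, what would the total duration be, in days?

36

With the dependency in place, S1→S2→S4→S6 = 8+9+5+14 = 36 sets the finish at 36 days.
Without S4→S6, S6's earliest start moves from 22 to 12.
After: S1→S2→S4→S7→S8 = 8+9+5+7+7 = 36 → 36 days.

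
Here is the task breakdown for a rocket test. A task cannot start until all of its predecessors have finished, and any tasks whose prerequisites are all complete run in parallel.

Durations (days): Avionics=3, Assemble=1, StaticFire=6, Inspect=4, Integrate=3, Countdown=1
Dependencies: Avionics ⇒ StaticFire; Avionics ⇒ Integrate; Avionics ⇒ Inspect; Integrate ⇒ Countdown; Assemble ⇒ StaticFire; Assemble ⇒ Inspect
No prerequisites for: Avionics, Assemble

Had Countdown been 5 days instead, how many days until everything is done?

As given, the longest chain is Avionics→StaticFire = 3+6 = 9, so the finish is 9 days.
Countdown has 2 days of float (longest path through it is 7).
New critical path: Avionics→Integrate→Countdown = 3+3+5 = 11 ⇒ 11 days.

11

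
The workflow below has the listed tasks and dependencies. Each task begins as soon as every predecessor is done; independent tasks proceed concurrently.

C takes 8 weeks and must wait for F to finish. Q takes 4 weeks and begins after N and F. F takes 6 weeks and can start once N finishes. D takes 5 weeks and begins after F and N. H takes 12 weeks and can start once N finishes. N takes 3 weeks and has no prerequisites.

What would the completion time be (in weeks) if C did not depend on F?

Before: longest chain N→F→C = 3+6+8 = 17, finish 17.
Without F→C, C's earliest start moves from 9 to 0.
The longest chain is now N→H = 3+12 = 15, so the job takes 15 weeks.

15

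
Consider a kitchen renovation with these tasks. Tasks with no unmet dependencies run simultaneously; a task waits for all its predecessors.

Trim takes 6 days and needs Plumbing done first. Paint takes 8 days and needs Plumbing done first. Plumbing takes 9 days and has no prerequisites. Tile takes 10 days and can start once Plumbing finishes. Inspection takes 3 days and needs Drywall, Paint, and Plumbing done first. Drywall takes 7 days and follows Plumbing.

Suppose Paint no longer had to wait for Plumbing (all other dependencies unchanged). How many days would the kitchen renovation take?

19

Before: longest chain Plumbing→Paint→Inspection = 9+8+3 = 20, finish 20.
Without Plumbing→Paint, Paint's earliest start moves from 9 to 0.
New critical path: Plumbing→Drywall→Inspection = 9+7+3 = 19 ⇒ 19 days.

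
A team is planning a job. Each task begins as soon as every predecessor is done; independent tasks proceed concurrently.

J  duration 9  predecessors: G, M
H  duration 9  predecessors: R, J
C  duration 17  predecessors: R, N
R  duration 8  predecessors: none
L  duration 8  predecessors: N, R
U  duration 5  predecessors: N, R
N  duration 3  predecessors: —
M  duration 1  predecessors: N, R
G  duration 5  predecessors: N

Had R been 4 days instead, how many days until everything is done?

Baseline: R→M→J→H = 8+1+9+9 = 27 → 27 days.
Since R is critical, the -4 change carries straight to that chain (now 23 days).
Now N→G→J→H = 3+5+9+9 = 26 is longest, so the finish becomes 26 days.

26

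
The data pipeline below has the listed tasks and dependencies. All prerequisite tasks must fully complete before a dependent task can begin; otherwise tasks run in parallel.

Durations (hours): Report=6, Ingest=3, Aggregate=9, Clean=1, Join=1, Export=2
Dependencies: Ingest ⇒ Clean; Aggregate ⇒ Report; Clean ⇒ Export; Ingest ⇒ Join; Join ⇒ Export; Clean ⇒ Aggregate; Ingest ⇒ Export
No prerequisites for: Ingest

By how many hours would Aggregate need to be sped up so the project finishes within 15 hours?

Current finish: 19 hours; target: 15.
Aggregate is on every critical path, so each hour cut from Aggregate cuts the finish by one (this holds down to a finish of 11).
Need 19 − 15 = 4 hours off Aggregate → Aggregate becomes 5 hours, finish becomes 15.

4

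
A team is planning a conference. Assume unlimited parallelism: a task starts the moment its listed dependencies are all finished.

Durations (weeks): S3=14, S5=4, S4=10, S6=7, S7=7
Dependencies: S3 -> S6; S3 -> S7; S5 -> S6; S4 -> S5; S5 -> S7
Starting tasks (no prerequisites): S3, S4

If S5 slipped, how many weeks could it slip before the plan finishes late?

The longest chain is S3→S6 = 14+7 = 21; overall finish 21 weeks.
S5 finishes as early as 14 and must finish by 14.
So S5 can slip 14 − 14 = 0 weeks.

0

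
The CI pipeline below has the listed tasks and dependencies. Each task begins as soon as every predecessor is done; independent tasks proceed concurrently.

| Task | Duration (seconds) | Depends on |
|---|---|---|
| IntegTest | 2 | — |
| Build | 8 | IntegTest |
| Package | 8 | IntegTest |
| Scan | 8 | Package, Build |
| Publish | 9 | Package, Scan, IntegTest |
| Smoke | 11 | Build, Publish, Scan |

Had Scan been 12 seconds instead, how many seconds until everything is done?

Baseline: IntegTest→Build→Scan→Publish→Smoke = 2+8+8+9+11 = 38 → 38 seconds.
Scan lies on that path, so at 12 seconds the path becomes 42 seconds.
No other chain overtakes it, so the finish is 42 seconds.

42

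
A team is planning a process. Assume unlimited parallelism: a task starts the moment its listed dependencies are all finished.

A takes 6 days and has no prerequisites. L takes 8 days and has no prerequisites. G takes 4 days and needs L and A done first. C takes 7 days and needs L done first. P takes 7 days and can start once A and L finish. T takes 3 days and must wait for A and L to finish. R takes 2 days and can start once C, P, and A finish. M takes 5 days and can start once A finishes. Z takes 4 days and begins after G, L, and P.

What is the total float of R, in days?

L→P→Z = 8+7+4 = 19 sets the makespan at 19 days.
Longest path through R: 17 days (earliest finish 17, latest finish 19).
So R can slip 19 − 17 = 2 days.

2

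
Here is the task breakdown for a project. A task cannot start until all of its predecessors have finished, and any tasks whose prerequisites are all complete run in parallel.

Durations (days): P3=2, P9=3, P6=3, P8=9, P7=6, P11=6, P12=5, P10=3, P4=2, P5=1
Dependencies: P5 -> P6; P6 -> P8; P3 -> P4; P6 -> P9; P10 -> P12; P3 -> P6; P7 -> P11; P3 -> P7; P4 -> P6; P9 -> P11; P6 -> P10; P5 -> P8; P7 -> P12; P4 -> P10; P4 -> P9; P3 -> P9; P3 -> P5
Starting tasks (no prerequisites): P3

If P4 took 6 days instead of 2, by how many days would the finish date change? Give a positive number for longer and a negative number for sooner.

4

The binding path is P3→P4→P6→P8 = 2+2+3+9 = 16; finish at 16 days.
P4 is on the critical path; changing it to 6 makes that path 20 days.
No other chain overtakes it, so the finish is 20 days.
Change in finish: 20 − 16 = +4 days.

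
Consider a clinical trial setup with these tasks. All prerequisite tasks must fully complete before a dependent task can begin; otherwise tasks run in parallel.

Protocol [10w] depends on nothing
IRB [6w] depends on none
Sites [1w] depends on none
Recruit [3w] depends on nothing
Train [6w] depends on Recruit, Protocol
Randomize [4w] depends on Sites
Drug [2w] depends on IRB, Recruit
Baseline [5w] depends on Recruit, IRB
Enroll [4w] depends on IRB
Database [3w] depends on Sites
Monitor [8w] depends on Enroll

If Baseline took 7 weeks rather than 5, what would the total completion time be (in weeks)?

18

The binding path is IRB→Enroll→Monitor = 6+4+8 = 18; finish at 18 weeks.
Baseline has 7 weeks of float (longest path through it is 11).
No other chain overtakes it, so the finish is 18 weeks.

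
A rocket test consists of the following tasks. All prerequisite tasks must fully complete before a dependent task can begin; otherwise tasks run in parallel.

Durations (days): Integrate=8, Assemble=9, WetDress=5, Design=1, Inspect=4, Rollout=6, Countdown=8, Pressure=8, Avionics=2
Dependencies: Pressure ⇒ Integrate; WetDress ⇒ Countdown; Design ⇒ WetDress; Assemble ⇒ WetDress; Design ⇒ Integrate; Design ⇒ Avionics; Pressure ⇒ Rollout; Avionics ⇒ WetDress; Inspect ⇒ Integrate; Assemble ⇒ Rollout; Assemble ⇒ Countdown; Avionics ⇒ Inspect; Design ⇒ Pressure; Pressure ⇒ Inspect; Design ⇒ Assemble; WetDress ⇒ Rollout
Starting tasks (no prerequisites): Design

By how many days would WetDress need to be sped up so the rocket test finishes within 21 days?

Current finish: 23 days; target: 21.
WetDress is on every critical path, so each day cut from WetDress cuts the finish by one (this holds down to a finish of 21).
Need 23 − 21 = 2 days off WetDress → WetDress becomes 3 days, finish becomes 21.

2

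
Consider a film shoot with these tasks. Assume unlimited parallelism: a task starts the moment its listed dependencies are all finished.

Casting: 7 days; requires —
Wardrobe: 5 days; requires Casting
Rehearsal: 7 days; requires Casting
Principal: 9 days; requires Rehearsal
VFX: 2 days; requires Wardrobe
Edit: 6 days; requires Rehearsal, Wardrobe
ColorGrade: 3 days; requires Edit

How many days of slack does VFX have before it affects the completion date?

9

Casting→Rehearsal→Principal = 7+7+9 = 23 sets the makespan at 23 days.
Longest path through VFX: 14 days (earliest finish 14, latest finish 23).
So VFX can slip 23 − 14 = 9 days.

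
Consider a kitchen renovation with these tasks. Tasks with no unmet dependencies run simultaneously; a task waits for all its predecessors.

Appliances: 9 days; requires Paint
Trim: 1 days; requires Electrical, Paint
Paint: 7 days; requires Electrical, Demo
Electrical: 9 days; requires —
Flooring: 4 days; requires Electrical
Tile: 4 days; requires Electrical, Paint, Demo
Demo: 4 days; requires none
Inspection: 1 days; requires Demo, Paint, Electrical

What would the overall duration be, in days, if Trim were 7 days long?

25

Actual critical path: Electrical→Paint→Appliances = 9+7+9 = 25 ⇒ 25 days.
The longest path through Trim is only 17 days, so Trim has float 8.
No other chain overtakes it, so the finish is 25 days.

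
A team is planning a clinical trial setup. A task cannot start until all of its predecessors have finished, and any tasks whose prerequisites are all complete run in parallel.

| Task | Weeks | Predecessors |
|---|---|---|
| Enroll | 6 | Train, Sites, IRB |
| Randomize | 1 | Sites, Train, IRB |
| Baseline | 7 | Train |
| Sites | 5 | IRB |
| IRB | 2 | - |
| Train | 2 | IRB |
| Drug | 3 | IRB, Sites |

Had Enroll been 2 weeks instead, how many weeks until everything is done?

Actual critical path: IRB→Sites→Enroll = 2+5+6 = 13 ⇒ 13 weeks.
Enroll is on the critical path; changing it to 2 makes that path 9 weeks.
Now IRB→Train→Baseline = 2+2+7 = 11 is longest, so the finish becomes 11 weeks.

11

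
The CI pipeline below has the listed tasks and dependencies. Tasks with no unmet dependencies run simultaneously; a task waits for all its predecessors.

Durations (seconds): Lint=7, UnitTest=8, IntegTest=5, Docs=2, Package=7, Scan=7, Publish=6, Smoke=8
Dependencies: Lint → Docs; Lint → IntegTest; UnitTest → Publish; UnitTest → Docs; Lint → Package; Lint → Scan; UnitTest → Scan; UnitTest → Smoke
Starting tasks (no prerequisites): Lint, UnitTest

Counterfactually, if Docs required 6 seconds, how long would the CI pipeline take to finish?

16

Baseline: UnitTest→Smoke = 8+8 = 16 → 16 seconds.
Docs is off the critical path — its longest chain is 10 seconds, giving 6 of slack.
The critical path is still UnitTest→Smoke; finish is now 16 seconds.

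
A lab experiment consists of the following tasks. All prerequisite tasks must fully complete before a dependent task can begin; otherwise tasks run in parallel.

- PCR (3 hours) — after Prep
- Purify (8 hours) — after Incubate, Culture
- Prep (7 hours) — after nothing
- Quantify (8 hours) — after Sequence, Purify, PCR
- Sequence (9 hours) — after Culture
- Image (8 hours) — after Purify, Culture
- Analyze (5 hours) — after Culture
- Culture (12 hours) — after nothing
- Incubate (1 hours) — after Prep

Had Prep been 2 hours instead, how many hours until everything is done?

29

Critical path before the change: Culture→Sequence→Quantify = 12+9+8 = 29 giving 29 hours.
The longest path through Prep is only 24 hours, so Prep has float 5.
The critical path is still Culture→Sequence→Quantify; finish is now 29 hours.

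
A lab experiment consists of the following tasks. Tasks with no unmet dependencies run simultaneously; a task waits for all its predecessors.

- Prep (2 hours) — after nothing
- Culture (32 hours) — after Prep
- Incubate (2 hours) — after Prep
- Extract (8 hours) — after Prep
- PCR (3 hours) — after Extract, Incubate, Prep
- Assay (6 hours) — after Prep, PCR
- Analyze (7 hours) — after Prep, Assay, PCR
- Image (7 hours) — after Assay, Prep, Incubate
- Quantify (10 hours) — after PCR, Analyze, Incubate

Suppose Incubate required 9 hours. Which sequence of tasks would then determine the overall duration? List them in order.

Prep, Incubate, PCR, Assay, Analyze, Quantify

Critical path before the change: Prep→Extract→PCR→Assay→Analyze→Quantify = 2+8+3+6+7+10 = 36 giving 36 hours.
The longest path through Incubate is only 30 hours, so Incubate has float 6.
The binding chain switches to Prep→Incubate→PCR→Assay→Analyze→Quantify = 2+9+3+6+7+10 = 37; finish 37 hours.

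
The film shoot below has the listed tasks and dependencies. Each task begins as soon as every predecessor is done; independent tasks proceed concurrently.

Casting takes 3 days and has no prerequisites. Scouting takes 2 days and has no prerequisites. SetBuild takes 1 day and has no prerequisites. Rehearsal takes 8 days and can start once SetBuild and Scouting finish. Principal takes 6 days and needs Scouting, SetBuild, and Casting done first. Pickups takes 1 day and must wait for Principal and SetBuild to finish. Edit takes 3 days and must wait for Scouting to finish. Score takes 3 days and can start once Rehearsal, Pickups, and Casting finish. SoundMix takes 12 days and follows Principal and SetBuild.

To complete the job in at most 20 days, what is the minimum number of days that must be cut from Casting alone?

1

Current finish: 21 days; target: 20.
Casting is on every critical path, so each day cut from Casting cuts the finish by one (this holds down to a finish of 20).
Need 21 − 20 = 1 day off Casting → Casting becomes 2 days, finish becomes 20.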